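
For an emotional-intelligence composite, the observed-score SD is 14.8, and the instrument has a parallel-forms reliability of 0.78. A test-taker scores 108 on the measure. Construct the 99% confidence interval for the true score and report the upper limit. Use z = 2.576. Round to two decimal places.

The standard error of measurement is 14.800×√(1 − 0.780) ≃ 14.800×0.469 ≃ 6.942.
Half-width = 2.576×6.942 ≃ 17.882
Upper bound: 108 + 17.882 = 125.882

125.88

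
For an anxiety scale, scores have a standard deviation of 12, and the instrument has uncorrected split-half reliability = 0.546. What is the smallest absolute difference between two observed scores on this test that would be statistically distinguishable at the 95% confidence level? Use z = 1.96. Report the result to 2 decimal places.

18.03

r_full = 2·0.546 / (1 + 0.546) ≈ 0.7063
SEM = 12.0000 · √(1 − 0.7063) = 12.0000 · √0.2937 ≈ 12.0000 · 0.5419 ≈ 6.5029
Standard error of the difference = 6.5029·√2 ≈ 9.1964
Smallest detectable difference = 1.96·9.1964 ≈ 18.0250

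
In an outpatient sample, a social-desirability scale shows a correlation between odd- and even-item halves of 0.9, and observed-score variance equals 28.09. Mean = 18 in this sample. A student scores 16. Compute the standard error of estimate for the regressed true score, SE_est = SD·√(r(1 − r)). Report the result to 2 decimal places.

SD = √28.09 = 5.30000
Spearman-Brown: r = 2(0.9) / (1 + 0.9) = 1.80000 / 1.90000 ≃ 0.94737
SE_est = 5.30000·√[r(1 − r)] ≃ 1.18347

1.18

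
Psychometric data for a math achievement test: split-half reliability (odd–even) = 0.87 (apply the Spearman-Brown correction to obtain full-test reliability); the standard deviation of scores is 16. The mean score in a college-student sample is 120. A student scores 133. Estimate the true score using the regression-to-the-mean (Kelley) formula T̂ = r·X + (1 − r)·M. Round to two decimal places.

132.10

Spearman-Brown: r = 2(0.87) / (1 + 0.87) = 1.740 / 1.870 ≈ 0.930
T̂ = r·X + (1 − r)·M = 0.930×133 + 0.070×120 ≈ 123.754 + 8.342 ≈ 132.096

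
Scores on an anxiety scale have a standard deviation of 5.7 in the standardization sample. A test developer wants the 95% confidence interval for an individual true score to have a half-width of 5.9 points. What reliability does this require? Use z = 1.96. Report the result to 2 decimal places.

0.72

Required SEM = 5.9 / 1.96 ≈ 3.0102
Required reliability = 1 − (SEM/SD)² = 1 − 0.2789 ≈ 0.7211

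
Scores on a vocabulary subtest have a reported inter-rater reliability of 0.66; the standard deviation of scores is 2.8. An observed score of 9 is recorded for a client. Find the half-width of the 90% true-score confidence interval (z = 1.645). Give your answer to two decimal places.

SEM = 2.8000*√(1 − 0.6600) ≈ 1.6327
Half-width = 1.645*1.6327 ≈ 2.6857

2.69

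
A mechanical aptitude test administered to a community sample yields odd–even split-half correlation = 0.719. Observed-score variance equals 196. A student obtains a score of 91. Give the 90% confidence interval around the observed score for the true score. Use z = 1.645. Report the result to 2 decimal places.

[81.69, 100.31]

SD = √196 ≈ 14.0000
r_full = 2·0.719 / (1 + 0.719) ≈ 0.8365
SEM = 14.0000 × √(1 − 0.8365) = 14.0000 × √0.1635 ≈ 14.0000 × 0.4043 ≈ 5.6603
Half-width = 1.645×5.6603 ≈ 9.3113
90% CI: 91 ± 9.3113 = [81.6887, 100.3113]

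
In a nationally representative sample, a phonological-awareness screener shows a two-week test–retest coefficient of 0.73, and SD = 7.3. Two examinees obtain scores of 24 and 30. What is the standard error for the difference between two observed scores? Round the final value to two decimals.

The standard error of measurement is 7.30000·√(1 − 0.73000) ≈ 7.30000·0.51962 ≈ 3.79319.
Standard error of the difference = 3.79319·√2 ≈ 5.36438

5.36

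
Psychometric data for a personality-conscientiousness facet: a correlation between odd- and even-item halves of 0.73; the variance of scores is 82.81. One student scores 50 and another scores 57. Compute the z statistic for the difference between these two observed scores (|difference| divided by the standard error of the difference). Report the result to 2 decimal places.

SD = √82.81 = 9.100
Full-length reliability (Spearman-Brown) = 2(0.73)/(1+0.73) ≈ 0.844
SEM = 9.100×√(1 − 0.844) ≈ 3.595
SE_diff = SEM × √2 ≈ 3.595 × 1.414 ≈ 5.084
z = |50 − 57| / 5.084 = 7 / 5.084 ≈ 1.377

1.38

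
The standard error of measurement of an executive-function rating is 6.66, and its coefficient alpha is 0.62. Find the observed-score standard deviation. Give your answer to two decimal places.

σ = SEM·(1 − r)^(−1/2) ≃ 6.66×1.62221 ≃ 10.80395

10.80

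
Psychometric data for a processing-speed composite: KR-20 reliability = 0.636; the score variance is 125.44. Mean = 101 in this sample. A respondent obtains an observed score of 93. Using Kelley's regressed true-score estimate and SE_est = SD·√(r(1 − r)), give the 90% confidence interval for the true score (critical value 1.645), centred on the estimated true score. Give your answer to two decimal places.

[87.05, 104.78]

SD = √125.44 = 11.200
T̂ = r·X + (1 − r)·M = 0.636*93 + 0.364*101 = 59.148 + 36.764 ≈ 95.912
SE_est = SD * √(r(1 − r)) = 11.200 * √0.232 ≈ 11.200 * 0.481 ≈ 5.389
90% CI: 95.912 ± 8.865 ≈ (87.047, 104.777)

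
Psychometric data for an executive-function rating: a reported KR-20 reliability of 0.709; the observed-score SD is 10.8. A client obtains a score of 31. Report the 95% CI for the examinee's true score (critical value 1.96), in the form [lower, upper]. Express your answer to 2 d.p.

SEM = 10.800 × √(1 − 0.709) = 10.800 × √0.291 ≈ 10.800 × 0.539 ≈ 5.826
1.96 × SEM ≈ 11.419
Interval: (19.581, 42.419)

[19.58, 42.42]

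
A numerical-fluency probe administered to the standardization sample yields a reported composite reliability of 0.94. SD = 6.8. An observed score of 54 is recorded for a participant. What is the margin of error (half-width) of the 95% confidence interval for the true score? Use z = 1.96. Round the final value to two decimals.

The standard error of measurement is 6.8000×√(1 − 0.9400) ≈ 6.8000×0.2449 ≈ 1.6657.
1.96 × SEM ≈ 3.2647

3.26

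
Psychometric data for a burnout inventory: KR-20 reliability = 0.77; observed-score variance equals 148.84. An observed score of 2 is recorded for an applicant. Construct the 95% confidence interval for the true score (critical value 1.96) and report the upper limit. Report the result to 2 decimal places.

13.47

σ = 148.84^(1/2) = 12.20000
SEM = 12.20000·√(1 − 0.77000) ≈ 5.85091
Margin = 1.96 · 5.85091 ≈ 11.46779
Upper limit = 2 + 11.46779 ≈ 13.46779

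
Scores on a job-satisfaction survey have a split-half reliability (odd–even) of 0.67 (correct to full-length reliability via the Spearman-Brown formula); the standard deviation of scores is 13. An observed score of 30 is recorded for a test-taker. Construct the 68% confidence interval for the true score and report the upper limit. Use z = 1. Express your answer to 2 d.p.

Full-length reliability (Spearman-Brown) = 2(0.67)/(1+0.67) ≃ 0.8024
SEM = 13.0000 * √(1 − 0.8024) = 13.0000 * √0.1976 ≃ 13.0000 * 0.4445 ≃ 5.7789
1 * SEM ≃ 5.7789
Upper limit = 30 + 5.7789 ≃ 35.7789

35.78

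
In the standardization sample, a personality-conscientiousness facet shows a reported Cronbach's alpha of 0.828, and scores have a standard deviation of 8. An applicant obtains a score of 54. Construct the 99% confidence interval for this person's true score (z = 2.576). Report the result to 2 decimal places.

[45.45, 62.55]

The standard error of measurement is 8.00000×√(1 − 0.82800) ≈ 8.00000×0.41473 ≈ 3.31783.
Margin = 2.576 × 3.31783 ≈ 8.54673
CI = 54 ± 8.54673 → [45.45327, 62.54673]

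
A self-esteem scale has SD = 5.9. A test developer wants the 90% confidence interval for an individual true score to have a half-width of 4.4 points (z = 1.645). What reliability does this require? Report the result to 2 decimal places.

SEM needed = half-width / z = 4.4/1.645 ≈ 2.6748
r = 1 − (SEM / SD)² = 1 − (2.6748 / 5.9)² ≈ 1 − 0.2055 ≈ 0.7945

0.79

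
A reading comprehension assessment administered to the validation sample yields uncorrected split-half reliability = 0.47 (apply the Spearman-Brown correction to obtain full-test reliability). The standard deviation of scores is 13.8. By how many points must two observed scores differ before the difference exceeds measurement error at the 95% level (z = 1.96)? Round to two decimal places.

Full-length reliability (Spearman-Brown) = 2(0.47)/(1+0.47) ≈ 0.639
SEM = 13.800×√(1 − 0.639) ≈ 8.286
SE_diff = SEM × √2 ≈ 8.286 × 1.414 ≈ 11.719
Minimum reliable difference = 1.96 × SE_diff ≈ 1.96 × 11.719 ≈ 22.968

22.97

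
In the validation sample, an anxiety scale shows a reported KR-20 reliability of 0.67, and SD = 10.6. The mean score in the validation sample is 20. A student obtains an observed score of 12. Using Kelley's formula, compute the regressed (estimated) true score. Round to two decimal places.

14.64

T̂ = 0.670(12) + 0.330(20) ≈ 14.640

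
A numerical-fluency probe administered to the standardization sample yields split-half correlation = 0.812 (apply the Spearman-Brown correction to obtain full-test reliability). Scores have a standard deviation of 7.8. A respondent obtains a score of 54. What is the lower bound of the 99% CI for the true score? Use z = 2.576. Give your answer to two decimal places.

r_full = 2·0.812 / (1 + 0.812) ≈ 0.8962
SEM = 7.8000 * √(1 − 0.8962) = 7.8000 * √0.1038 ≈ 7.8000 * 0.3221 ≈ 2.5124
Margin = 2.576 * 2.5124 ≈ 6.4720
Lower limit = 54 − 6.4720 ≈ 47.5280

47.53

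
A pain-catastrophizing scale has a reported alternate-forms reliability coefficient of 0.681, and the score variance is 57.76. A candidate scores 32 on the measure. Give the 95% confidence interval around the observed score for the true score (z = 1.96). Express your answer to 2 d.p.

[23.59, 40.41]

SD = √57.76 = 7.60000
SEM = 7.60000 · √(1 − 0.68100) = 7.60000 · √0.31900 ≈ 7.60000 · 0.56480 ≈ 4.29249
Half-width = 1.96·4.29249 ≈ 8.41327
CI = 32 ± 8.41327 → [23.58673, 40.41327]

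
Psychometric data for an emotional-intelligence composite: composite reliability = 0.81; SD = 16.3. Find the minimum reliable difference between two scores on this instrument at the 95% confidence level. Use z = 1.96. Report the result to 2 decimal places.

19.69

SEM = 16.3000 * √(1 − 0.8100) = 16.3000 * √0.1900 ≈ 16.3000 * 0.4359 ≈ 7.1050
SE_diff = √2 * SEM ≈ 10.0480
Minimum reliable difference = 1.96 * SE_diff ≈ 1.96 * 10.0480 ≈ 19.6941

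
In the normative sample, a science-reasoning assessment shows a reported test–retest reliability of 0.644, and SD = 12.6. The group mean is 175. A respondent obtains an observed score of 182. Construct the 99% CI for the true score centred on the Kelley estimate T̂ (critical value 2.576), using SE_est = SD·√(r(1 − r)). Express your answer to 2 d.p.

[163.97, 195.05]

T̂ = 0.644(182) + 0.356(175) ≈ 179.508
SE_est = SD * √(r(1 − r)) = 12.600 * √0.229 ≈ 12.600 * 0.479 ≈ 6.033
99% CI: 179.508 ± 15.541 ≈ (163.967, 195.049)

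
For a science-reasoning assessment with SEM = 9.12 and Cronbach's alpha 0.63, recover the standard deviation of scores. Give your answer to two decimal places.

14.99

SD = 9.12 / √(1 − 0.63) ≈ 14.993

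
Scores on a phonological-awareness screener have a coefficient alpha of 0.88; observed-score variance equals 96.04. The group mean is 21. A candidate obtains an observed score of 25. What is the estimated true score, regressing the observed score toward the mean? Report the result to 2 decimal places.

T̂ = 0.8800(25) + 0.1200(21) ≃ 24.5200

24.52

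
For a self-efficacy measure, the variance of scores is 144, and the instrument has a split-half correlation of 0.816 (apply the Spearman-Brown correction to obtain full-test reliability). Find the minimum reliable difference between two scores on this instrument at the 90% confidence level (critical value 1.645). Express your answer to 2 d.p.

σ = 144^(1/2) = 12.0000
Spearman-Brown: r = 2(0.816) / (1 + 0.816) = 1.6320 / 1.8160 ≈ 0.8987
SEM = 12.0000·√(1 − 0.8987) ≈ 3.8197
SE_diff = √2 · SEM ≈ 5.4019
Smallest detectable difference = 1.645·5.4019 ≈ 8.8861

8.89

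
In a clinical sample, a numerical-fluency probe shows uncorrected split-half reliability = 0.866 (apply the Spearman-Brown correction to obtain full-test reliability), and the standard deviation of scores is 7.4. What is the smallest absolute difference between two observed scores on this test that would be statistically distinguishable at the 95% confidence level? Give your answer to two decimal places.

r_full = 2·0.866 / (1 + 0.866) ≈ 0.9282
SEM = 7.4000·√(1 − 0.9282) ≈ 1.9830
Standard error of the difference = 1.9830·√2 ≈ 2.8044
Smallest detectable difference = 1.96·2.8044 ≈ 5.4967

5.50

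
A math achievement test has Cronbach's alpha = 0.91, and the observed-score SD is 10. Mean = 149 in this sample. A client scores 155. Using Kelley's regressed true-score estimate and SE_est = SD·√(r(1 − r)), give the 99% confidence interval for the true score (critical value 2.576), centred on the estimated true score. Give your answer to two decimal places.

T̂ = 0.910(155) + 0.090(149) ≈ 154.460
SE_est = 10.000·√[r(1 − r)] ≈ 2.862
99% CI: 154.460 ± 7.372 ≈ (147.088, 161.832)

[147.09, 161.83]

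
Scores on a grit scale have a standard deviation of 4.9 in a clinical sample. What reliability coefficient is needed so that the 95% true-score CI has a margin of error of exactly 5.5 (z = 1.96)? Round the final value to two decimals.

Required SEM = 5.5 / 1.96 ≈ 2.806
Required reliability = 1 − (SEM/SD)² = 1 − 0.328 ≈ 0.672

0.67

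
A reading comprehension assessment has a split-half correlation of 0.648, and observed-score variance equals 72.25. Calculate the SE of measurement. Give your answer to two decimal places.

SD = √72.25 ≈ 8.500
Spearman-Brown: r = 2(0.648) / (1 + 0.648) = 1.296 / 1.648 ≈ 0.786
SEM = 8.500*√(1 − 0.786) ≈ 3.928

3.93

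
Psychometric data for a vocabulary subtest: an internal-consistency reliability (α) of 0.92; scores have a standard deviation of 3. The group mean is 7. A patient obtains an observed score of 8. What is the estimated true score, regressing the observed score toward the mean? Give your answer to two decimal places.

T̂ = r·X + (1 − r)·M = 0.920·8 + 0.080·7 = 7.360 + 0.560 ≈ 7.920

7.92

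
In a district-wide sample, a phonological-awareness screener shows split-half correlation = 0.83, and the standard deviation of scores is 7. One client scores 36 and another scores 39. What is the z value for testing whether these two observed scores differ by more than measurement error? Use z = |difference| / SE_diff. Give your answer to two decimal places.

0.99

r_full = 2·0.83 / (1 + 0.83) ≃ 0.907
SEM = 7.000 × √(1 − 0.907) = 7.000 × √0.093 ≃ 7.000 × 0.305 ≃ 2.134
SE_diff = SEM × √2 ≃ 2.134 × 1.414 ≃ 3.017
z = |36 − 39| / 3.017 = 3 / 3.017 ≃ 0.994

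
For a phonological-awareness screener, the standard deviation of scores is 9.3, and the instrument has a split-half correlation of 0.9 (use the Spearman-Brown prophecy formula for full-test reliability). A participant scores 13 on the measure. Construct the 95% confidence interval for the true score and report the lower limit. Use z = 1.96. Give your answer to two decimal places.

8.82

Spearman-Brown: r = 2(0.9) / (1 + 0.9) = 1.800 / 1.900 ≈ 0.947
SEM = 9.300×√(1 − 0.947) ≈ 2.134
Half-width = 1.96×2.134 ≈ 4.182
Lower bound: 13 − 4.182 = 8.818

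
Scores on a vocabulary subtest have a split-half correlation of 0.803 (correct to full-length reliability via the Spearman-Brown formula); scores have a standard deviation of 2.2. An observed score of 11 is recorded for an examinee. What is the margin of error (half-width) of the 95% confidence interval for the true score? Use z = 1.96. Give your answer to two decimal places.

Spearman-Brown: r = 2(0.803) / (1 + 0.803) = 1.60600 / 1.80300 ≈ 0.89074
SEM = 2.20000×√(1 − 0.89074) ≈ 0.72721
Half-width = 1.96×0.72721 ≈ 1.42533

1.43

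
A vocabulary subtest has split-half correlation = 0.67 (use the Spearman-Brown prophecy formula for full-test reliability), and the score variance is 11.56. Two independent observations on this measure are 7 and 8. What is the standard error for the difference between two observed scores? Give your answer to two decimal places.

2.14

σ = 11.56^(1/2) = 3.4000
Full-length reliability (Spearman-Brown) = 2(0.67)/(1+0.67) ≈ 0.8024
SEM = 3.4000*√(1 − 0.8024) ≈ 1.5114
SE_diff = √2 * SEM ≈ 2.1374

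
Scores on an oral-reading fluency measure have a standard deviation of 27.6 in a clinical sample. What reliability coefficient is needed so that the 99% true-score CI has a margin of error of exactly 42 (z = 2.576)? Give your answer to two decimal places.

SEM needed = half-width / z = 42/2.576 ≈ 16.30435
Required reliability = 1 − (SEM/SD)² = 1 − 0.34897 ≈ 0.65103

0.65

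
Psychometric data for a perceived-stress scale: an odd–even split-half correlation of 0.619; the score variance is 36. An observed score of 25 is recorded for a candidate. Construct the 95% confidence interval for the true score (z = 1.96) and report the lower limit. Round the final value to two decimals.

σ = 36^(1/2) = 6.000
r_full = 2·0.619 / (1 + 0.619) ≈ 0.765
SEM = 6.000 * √(1 − 0.765) = 6.000 * √0.235 ≈ 6.000 * 0.485 ≈ 2.911
Half-width = 1.96*2.911 ≈ 5.705
Lower bound: 25 − 5.705 = 19.295

19.30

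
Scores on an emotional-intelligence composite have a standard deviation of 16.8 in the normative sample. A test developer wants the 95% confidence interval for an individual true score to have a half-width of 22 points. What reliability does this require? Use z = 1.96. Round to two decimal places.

0.55

Required SEM = 22 / 1.96 ≈ 11.224
Required reliability = 1 − (SEM/SD)² = 1 − 0.446 ≈ 0.554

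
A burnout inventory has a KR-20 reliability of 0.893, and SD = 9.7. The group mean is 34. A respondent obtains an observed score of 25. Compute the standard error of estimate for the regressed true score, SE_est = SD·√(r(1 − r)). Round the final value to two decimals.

SE_est = SD × √(r(1 − r)) = 9.7000 × √0.0956 ≈ 9.7000 × 0.3091 ≈ 2.9984

3.00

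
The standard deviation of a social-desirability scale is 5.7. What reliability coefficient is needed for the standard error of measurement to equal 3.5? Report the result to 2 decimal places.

r = 1 − (3.50000/5.7)² ≈ 1 − 0.37704 ≈ 0.62296

0.62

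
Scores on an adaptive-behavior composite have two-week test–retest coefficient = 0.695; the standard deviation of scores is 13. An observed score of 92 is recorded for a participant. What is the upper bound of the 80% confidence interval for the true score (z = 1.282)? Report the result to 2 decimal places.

SEM = 13.000 × √(1 − 0.695) = 13.000 × √0.305 ≈ 13.000 × 0.552 ≈ 7.179
1.282 × SEM ≈ 9.204
Upper limit = 92 + 9.204 ≈ 101.204

101.20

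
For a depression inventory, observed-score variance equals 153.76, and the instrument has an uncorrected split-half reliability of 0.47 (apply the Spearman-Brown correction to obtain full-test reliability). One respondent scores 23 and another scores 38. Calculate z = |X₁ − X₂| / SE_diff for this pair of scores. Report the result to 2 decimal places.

σ = 153.76^(1/2) = 12.40000
Spearman-Brown: r = 2(0.47) / (1 + 0.47) = 0.94000 / 1.47000 ≃ 0.63946
SEM = 12.40000×√(1 − 0.63946) ≃ 7.44562
SE_diff = √2 × SEM ≃ 10.52970
z = |23 − 38| / 10.52970 = 15 / 10.52970 ≃ 1.42454

1.42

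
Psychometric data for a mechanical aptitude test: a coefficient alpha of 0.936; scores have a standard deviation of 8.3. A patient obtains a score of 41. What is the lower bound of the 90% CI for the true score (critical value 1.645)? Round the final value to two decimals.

SEM = 8.3000*√(1 − 0.9360) ≃ 2.0998
Half-width = 1.645*2.0998 ≃ 3.4541
Lower bound: 41 − 3.4541 = 37.5459

37.55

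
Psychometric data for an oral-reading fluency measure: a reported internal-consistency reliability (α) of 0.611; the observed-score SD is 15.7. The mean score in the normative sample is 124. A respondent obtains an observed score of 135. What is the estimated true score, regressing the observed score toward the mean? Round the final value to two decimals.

T̂ = 0.61100(135) + 0.38900(124) ≈ 130.72100

130.72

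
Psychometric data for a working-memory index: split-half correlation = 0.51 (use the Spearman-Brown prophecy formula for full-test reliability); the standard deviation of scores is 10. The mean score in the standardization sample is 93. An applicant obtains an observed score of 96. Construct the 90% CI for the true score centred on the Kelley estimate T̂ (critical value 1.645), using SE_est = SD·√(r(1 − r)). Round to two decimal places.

[87.32, 102.73]

Spearman-Brown: r = 2(0.51) / (1 + 0.51) = 1.0200 / 1.5100 ≈ 0.6755
T̂ = r·X + (1 − r)·M = 0.6755×96 + 0.3245×93 ≈ 64.8477 + 30.1788 ≈ 95.0265
SE_est = SD × √(r(1 − r)) = 10.0000 × √0.2192 ≈ 10.0000 × 0.4682 ≈ 4.6819
90% CI: 95.0265 ± 7.7017 ≈ (87.3248, 102.7282)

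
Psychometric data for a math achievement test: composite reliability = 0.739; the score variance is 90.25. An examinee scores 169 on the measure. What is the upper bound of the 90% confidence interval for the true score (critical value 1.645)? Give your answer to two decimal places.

SD = √90.25 = 9.500
SEM = 9.500 · √(1 − 0.739) = 9.500 · √0.261 ≃ 9.500 · 0.511 ≃ 4.853
Margin = 1.645 · 4.853 ≃ 7.984
Upper limit = 169 + 7.984 ≃ 176.984

176.98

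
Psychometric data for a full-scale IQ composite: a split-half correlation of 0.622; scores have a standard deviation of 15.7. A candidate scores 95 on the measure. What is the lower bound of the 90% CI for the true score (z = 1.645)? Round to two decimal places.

r_full = 2·0.622 / (1 + 0.622) ≈ 0.7670
SEM = 15.7000 * √(1 − 0.7670) = 15.7000 * √0.2330 ≈ 15.7000 * 0.4827 ≈ 7.5791
Half-width = 1.645*7.5791 ≈ 12.4677
Lower limit = 95 − 12.4677 ≈ 82.5323

82.53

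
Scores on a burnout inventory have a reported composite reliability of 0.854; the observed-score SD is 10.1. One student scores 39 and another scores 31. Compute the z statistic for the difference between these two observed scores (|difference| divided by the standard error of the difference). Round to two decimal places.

1.47

SEM = 10.1000 * √(1 − 0.8540) = 10.1000 * √0.1460 ≈ 10.1000 * 0.3821 ≈ 3.8592
SE_diff = SEM * √2 ≈ 3.8592 * 1.4142 ≈ 5.4577
z = |39 − 31| / 5.4577 = 8 / 5.4577 ≈ 1.4658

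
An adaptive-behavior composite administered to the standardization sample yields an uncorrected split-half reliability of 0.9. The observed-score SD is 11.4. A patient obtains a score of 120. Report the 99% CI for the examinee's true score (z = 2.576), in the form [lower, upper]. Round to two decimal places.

r_full = 2·0.9 / (1 + 0.9) ≈ 0.9474
SEM = 11.4000*√(1 − 0.9474) ≈ 2.6153
2.576 * SEM ≈ 6.7371
Interval: (113.2629, 126.7371)

[113.26, 126.74]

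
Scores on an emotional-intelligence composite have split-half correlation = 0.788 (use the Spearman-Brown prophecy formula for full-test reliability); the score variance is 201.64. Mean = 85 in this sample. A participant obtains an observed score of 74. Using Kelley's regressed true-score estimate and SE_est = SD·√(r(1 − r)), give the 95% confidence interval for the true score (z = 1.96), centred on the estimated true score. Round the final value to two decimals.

SD = √201.64 = 14.20000
Spearman-Brown: r = 2(0.788) / (1 + 0.788) = 1.57600 / 1.78800 ≃ 0.88143
T̂ = r·X + (1 − r)·M = 0.88143×74 + 0.11857×85 ≃ 65.22595 + 10.07830 ≃ 75.30425
SE_est = 14.20000×√(0.88143×0.11857) ≃ 4.59057
95% CI: 75.30425 ± 8.99752 ≃ (66.30673, 84.30177)

[66.31, 84.30]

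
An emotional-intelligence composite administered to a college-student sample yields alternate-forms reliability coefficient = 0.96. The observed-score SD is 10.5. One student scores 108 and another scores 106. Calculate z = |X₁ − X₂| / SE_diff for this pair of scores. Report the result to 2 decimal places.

SEM = 10.500 * √(1 − 0.960) = 10.500 * √0.040 ≈ 10.500 * 0.200 ≈ 2.100
SE_diff = √2 * SEM ≈ 2.970
z = |108 − 106| / 2.970 = 2 / 2.970 ≈ 0.673

0.67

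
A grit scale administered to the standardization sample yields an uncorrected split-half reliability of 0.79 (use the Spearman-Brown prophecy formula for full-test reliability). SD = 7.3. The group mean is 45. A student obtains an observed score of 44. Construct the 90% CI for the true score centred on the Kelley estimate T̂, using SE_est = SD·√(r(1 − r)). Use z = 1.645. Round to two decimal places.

Spearman-Brown: r = 2(0.79) / (1 + 0.79) = 1.58000 / 1.79000 ≈ 0.88268
Estimated true score = 0.88268×44 + (1 − 0.88268)×45 ≈ 44.11732
SE_est = 7.30000×√(0.88268×0.11732) ≈ 2.34914
CI = 44.11732 ± 1.645 × 2.34914 → [40.25299, 47.98165]

[40.25, 47.98]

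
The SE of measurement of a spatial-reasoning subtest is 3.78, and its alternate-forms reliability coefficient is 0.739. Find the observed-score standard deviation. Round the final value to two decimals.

σ = SEM·(1 − r)^(−1/2) ≈ 3.78*1.957 ≈ 7.399

7.40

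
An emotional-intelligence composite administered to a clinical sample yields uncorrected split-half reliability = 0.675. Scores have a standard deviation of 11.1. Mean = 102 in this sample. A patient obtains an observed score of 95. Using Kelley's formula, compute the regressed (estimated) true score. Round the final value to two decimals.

96.36

Spearman-Brown: r = 2(0.675) / (1 + 0.675) = 1.3500 / 1.6750 ≃ 0.8060
T̂ = 0.8060(95) + 0.1940(102) ≃ 96.3582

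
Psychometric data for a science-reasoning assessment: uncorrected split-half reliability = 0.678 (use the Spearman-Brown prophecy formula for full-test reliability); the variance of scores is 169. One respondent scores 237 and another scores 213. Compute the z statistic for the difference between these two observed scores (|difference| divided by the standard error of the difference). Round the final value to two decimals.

2.98

SD = √169 ≈ 13.00000
r_full = 2·0.678 / (1 + 0.678) ≈ 0.80810
SEM = 13.00000 × √(1 − 0.80810) = 13.00000 × √0.19190 ≈ 13.00000 × 0.43806 ≈ 5.69476
SE_diff = √2 × SEM ≈ 8.05360
z = |237 − 213| / 8.05360 = 24 / 8.05360 ≈ 2.98003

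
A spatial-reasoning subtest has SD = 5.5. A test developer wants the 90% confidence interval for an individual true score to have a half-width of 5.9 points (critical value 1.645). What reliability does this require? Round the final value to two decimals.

SEM needed = half-width / z = 5.9/1.645 ≃ 3.5866
r = 1 − (SEM / SD)² = 1 − (3.5866 / 5.5)² ≃ 1 − 0.4253 ≃ 0.5747

0.57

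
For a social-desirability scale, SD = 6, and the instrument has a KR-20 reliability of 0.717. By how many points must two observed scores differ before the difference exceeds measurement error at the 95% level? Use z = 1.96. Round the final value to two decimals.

The standard error of measurement is 6.000·√(1 − 0.717) ≈ 6.000·0.532 ≈ 3.192.
SE_diff = SEM · √2 ≈ 3.192 · 1.414 ≈ 4.514
Minimum reliable difference = 1.96 · SE_diff ≈ 1.96 · 4.514 ≈ 8.847

8.85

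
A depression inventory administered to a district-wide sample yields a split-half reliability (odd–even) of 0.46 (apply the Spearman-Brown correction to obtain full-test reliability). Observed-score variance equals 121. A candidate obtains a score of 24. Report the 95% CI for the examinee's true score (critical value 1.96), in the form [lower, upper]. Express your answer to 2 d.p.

SD = √121 ≈ 11.0000
Spearman-Brown: r = 2(0.46) / (1 + 0.46) = 0.9200 / 1.4600 ≈ 0.6301
SEM = 11.0000 * √(1 − 0.6301) = 11.0000 * √0.3699 ≈ 11.0000 * 0.6082 ≈ 6.6898
Half-width = 1.96*6.6898 ≈ 13.1120
Interval: (10.8880, 37.1120)

[10.89, 37.11]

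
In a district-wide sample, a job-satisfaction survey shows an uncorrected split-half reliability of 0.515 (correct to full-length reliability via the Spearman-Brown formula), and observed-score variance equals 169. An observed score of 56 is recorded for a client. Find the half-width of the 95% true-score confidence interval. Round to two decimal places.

σ = 169^(1/2) = 13.00000
Full-length reliability (Spearman-Brown) = 2(0.515)/(1+0.515) ≈ 0.67987
SEM = 13.00000 × √(1 − 0.67987) = 13.00000 × √0.32013 ≈ 13.00000 × 0.56580 ≈ 7.35543
Margin = 1.96 × 7.35543 ≈ 14.41664

14.42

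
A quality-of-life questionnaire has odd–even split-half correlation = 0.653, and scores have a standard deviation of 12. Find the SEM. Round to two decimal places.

5.50

r_full = 2·0.653 / (1 + 0.653) ≈ 0.79008
SEM = 12.00000×√(1 − 0.79008) ≈ 5.49806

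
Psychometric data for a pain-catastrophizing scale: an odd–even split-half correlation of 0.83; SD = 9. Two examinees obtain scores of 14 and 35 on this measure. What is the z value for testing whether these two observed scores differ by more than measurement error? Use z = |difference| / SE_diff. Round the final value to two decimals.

Spearman-Brown: r = 2(0.83) / (1 + 0.83) = 1.6600 / 1.8300 ≈ 0.9071
The standard error of measurement is 9.0000·√(1 − 0.9071) ≈ 9.0000·0.3048 ≈ 2.7431.
SE_diff = √2 · SEM ≈ 3.8793
z = |14 − 35| / 3.8793 = 21 / 3.8793 ≈ 5.4133

5.41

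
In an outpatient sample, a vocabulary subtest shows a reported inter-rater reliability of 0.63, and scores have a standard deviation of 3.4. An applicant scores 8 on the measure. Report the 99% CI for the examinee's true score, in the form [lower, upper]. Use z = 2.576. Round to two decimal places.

[2.67, 13.33]

SEM = 3.40000*√(1 − 0.63000) ≈ 2.06814
2.576 * SEM ≈ 5.32753
99% CI: 8 ± 5.32753 = [2.67247, 13.32753]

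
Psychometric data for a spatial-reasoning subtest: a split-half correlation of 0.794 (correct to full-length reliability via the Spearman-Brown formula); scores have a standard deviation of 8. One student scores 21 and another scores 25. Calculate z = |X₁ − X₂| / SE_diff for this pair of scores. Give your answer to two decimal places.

Spearman-Brown: r = 2(0.794) / (1 + 0.794) = 1.58800 / 1.79400 ≃ 0.88517
SEM = 8.00000×√(1 − 0.88517) ≃ 2.71089
SE_diff = SEM × √2 ≃ 2.71089 × 1.41421 ≃ 3.83378
z = 4 / 3.83378 ≃ 1.04336

1.04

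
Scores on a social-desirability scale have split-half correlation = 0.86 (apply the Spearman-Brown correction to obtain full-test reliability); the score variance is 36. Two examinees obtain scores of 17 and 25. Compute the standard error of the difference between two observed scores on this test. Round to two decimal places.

2.33

SD = √36 ≈ 6.000
Spearman-Brown: r = 2(0.86) / (1 + 0.86) = 1.720 / 1.860 ≈ 0.925
SEM = 6.000×√(1 − 0.925) ≈ 1.646
SE_diff = √2 × SEM ≈ 2.328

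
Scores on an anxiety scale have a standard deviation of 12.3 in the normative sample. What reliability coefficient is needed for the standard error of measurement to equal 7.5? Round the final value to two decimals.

0.63

r = 1 − (SEM / SD)² = 1 − (7.5000 / 12.3)² ≈ 1 − 0.3718 ≈ 0.6282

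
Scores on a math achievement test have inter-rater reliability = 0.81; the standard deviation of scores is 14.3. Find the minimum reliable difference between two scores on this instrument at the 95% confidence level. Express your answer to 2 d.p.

The standard error of measurement is 14.30000*√(1 − 0.81000) ≈ 14.30000*0.43589 ≈ 6.23323.
Standard error of the difference = 6.23323·√2 ≈ 8.81511
Minimum reliable difference = 1.96 * SE_diff ≈ 1.96 * 8.81511 ≈ 17.27762

17.28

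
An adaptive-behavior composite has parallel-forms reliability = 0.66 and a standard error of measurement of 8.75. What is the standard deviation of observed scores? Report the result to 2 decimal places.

SD = 8.75 / √(1 − 0.66) ≃ 15.006

15.01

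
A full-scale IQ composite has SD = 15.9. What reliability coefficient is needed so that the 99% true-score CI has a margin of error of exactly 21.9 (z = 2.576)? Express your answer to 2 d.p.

SEM needed = half-width / z = 21.9/2.576 ≈ 8.502
r = 1 − (SEM / SD)² = 1 − (8.502 / 15.9)² ≈ 1 − 0.286 ≈ 0.714

0.71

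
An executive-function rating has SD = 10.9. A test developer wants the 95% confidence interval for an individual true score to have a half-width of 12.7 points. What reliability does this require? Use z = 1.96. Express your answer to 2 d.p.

Required SEM = 12.7 / 1.96 ≈ 6.4796
Required reliability = 1 − (SEM/SD)² = 1 − 0.3534 ≈ 0.6466

0.65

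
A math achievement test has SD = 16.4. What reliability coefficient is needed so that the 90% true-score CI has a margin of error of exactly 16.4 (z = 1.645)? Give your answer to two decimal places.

0.63

SEM needed = half-width / z = 16.4/1.645 ≃ 9.970
r = 1 − (9.970/16.4)² ≃ 1 − 0.370 ≃ 0.630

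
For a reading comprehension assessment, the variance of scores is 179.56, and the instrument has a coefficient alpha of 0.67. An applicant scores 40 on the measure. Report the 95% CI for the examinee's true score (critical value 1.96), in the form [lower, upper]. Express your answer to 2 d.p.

σ = 179.56^(1/2) = 13.4000
The standard error of measurement is 13.4000·√(1 − 0.6700) ≈ 13.4000·0.5745 ≈ 7.6977.
Margin = 1.96 · 7.6977 ≈ 15.0875
Interval: (24.9125, 55.0875)

[24.91, 55.09]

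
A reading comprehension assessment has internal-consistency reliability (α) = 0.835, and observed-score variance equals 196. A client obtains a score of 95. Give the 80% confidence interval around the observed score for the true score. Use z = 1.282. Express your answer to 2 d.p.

[87.71, 102.29]

σ = 196^(1/2) = 14.0000
SEM = 14.0000×√(1 − 0.8350) ≈ 5.6868
Half-width = 1.282×5.6868 ≈ 7.2905
CI = 95 ± 7.2905 → [87.7095, 102.2905]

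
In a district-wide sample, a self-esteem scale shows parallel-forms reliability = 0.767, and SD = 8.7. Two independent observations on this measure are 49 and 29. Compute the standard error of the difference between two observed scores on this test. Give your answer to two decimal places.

5.94

SEM = 8.7000 × √(1 − 0.7670) = 8.7000 × √0.2330 ≈ 8.7000 × 0.4827 ≈ 4.1995
Standard error of the difference = 4.1995·√2 ≈ 5.9390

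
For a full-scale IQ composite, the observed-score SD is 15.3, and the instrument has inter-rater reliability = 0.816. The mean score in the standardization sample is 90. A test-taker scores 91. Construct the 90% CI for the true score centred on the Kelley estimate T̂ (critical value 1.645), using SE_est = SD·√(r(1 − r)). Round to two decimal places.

[81.06, 100.57]

Estimated true score = 0.8160·91 + (1 − 0.8160)·90 ≈ 90.8160
SE_est = SD · √(r(1 − r)) = 15.3000 · √0.1501 ≈ 15.3000 · 0.3875 ≈ 5.9285
CI = 90.8160 ± 1.645 · 5.9285 → [81.0636, 100.5684]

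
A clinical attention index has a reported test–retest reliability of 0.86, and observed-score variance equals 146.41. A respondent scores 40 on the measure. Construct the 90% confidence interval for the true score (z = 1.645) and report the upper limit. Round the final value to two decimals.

47.45

σ = 146.41^(1/2) = 12.10000
SEM = 12.10000·√(1 − 0.86000) ≈ 4.52741
Margin = 1.645 · 4.52741 ≈ 7.44758
Upper limit = 40 + 7.44758 ≈ 47.44758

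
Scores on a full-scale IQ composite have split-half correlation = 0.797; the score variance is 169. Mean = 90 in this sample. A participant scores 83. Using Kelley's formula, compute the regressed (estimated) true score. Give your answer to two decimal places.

83.79

Full-length reliability (Spearman-Brown) = 2(0.797)/(1+0.797) ≃ 0.887
Estimated true score = 0.887*83 + (1 − 0.887)*90 ≃ 83.791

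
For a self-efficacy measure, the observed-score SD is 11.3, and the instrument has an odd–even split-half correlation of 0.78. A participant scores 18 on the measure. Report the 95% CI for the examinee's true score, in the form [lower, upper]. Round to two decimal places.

Full-length reliability (Spearman-Brown) = 2(0.78)/(1+0.78) ≈ 0.87640
The standard error of measurement is 11.30000×√(1 − 0.87640) ≈ 11.30000×0.35156 ≈ 3.97265.
Half-width = 1.96×3.97265 ≈ 7.78638
Interval: (10.21362, 25.78638)

[10.21, 25.79]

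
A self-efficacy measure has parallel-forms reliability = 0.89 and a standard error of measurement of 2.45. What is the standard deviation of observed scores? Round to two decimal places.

SD = 2.45 / √(1 − 0.89) ≈ 7.387

7.39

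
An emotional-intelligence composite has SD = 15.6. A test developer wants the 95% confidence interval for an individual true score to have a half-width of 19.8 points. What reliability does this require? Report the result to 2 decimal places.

0.58

Required SEM = 19.8 / 1.96 ≈ 10.1020
r = 1 − (SEM / SD)² = 1 − (10.1020 / 15.6)² ≈ 1 − 0.4193 ≈ 0.5807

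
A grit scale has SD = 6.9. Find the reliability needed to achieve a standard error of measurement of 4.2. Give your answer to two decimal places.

r = 1 − (SEM / SD)² = 1 − (4.2000 / 6.9)² ≈ 1 − 0.3705 ≈ 0.6295

0.63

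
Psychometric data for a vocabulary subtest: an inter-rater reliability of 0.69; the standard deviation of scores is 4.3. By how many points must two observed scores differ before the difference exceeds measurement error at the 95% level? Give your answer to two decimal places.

SEM = 4.300 * √(1 − 0.690) = 4.300 * √0.310 ≈ 4.300 * 0.557 ≈ 2.394
SE_diff = √2 * SEM ≈ 3.386
Minimum reliable difference = 1.96 * SE_diff ≈ 1.96 * 3.386 ≈ 6.636

6.64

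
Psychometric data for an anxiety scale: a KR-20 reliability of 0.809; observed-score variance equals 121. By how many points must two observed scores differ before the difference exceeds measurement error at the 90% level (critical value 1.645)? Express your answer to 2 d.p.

11.18

SD = √121 = 11.000
The standard error of measurement is 11.000*√(1 − 0.809) ≈ 11.000*0.437 ≈ 4.807.
SE_diff = SEM * √2 ≈ 4.807 * 1.414 ≈ 6.799
Smallest detectable difference = 1.645*6.799 ≈ 11.184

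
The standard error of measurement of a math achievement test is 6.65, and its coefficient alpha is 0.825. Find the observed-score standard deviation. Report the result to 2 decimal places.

15.90

SD = SEM / √(1 − r) = 6.65 / √0.17500 ≈ 6.65 / 0.41833 ≈ 15.89654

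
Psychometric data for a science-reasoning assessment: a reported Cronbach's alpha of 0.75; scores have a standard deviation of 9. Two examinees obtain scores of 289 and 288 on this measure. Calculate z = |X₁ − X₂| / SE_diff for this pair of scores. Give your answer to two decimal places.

SEM = 9.000 * √(1 − 0.750) = 9.000 * √0.250 ≃ 9.000 * 0.500 ≃ 4.500
SE_diff = SEM * √2 ≃ 4.500 * 1.414 ≃ 6.364
z = 1 / 6.364 ≃ 0.157

0.16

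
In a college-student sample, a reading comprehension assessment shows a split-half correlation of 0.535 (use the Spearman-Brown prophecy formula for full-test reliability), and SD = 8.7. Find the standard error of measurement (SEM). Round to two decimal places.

4.79

r_full = 2·0.535 / (1 + 0.535) ≈ 0.697
SEM = 8.700 · √(1 − 0.697) = 8.700 · √0.303 ≈ 8.700 · 0.550 ≈ 4.788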